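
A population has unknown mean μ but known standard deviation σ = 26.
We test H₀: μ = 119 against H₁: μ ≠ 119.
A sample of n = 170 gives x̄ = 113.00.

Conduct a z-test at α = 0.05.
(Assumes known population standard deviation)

Standard error: SE = σ/√n = 26/√170 = 1.9941
z-statistic: z = (x̄ - μ₀)/SE = (113.00 - 119)/1.9941 = -3.0089
Critical value: ±1.960
p-value = 0.0026
Decision: reject H₀

Answer: z = -3.0089, reject H₀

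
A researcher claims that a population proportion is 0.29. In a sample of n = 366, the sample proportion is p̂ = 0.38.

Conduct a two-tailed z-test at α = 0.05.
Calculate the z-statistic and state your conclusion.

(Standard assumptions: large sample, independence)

H₀: p = 0.29, H₁: p ≠ 0.29
Standard error: SE = √(p₀(1-p₀)/n) = √(0.29×0.71/366) = 0.023719
z-statistic: z = (p̂ - p₀)/SE = (0.38 - 0.29)/0.023719 = 3.7944
Critical value: z_0.025 = ±1.960
p-value = 0.0001
Decision: reject H₀ at α = 0.05

Answer: z = 3.7944, reject H₀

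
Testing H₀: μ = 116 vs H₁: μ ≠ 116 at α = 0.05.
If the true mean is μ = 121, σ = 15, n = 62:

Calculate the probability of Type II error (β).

Answer: β ≈ 0.2531

Derivation:
SE = σ/√n = 15/√62 = 1.9050
Critical values: μ₀ ± z_0.025×SE = 116 ± 1.960×1.9050
Acceptance region: (112.2662, 119.7338)
Under H₁ (μ = 121): z_high = (119.7338 - 121)/1.9050 = -0.6647, z_low = (112.2662 - 121)/1.9050 = -4.5847
β = P(not reject | H₁) = Φ(-0.6647) - Φ(-4.5847) ≈ 0.2531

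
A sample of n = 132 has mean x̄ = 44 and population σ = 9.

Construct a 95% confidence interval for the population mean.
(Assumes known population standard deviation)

Answer: (42.4647, 45.5353)

Derivation:
Confidence level: 95%, α = 0.05
z_0.025 = 1.960
SE = σ/√n = 9/√132 = 0.7833
Margin of error = 1.960 × 0.7833 = 1.5353
CI: x̄ ± margin = 44 ± 1.5353
CI: (42.4647, 45.5353)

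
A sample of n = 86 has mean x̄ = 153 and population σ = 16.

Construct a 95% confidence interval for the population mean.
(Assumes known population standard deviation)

Confidence level: 95%, α = 0.05
z_0.025 = 1.960
SE = σ/√n = 16/√86 = 1.7253
Margin of error = 1.960 × 1.7253 = 3.3816
CI: x̄ ± margin = 153 ± 3.3816
CI: (149.6184, 156.3816)

Answer: (149.6184, 156.3816)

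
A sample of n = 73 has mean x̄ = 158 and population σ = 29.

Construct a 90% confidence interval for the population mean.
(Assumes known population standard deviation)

Confidence level: 90%, α = 0.1
z_0.05 = 1.645
SE = σ/√n = 29/√73 = 3.3942
Margin of error = 1.645 × 3.3942 = 5.5835
CI: x̄ ± margin = 158 ± 5.5835
CI: (152.4165, 163.5835)

Answer: (152.4165, 163.5835)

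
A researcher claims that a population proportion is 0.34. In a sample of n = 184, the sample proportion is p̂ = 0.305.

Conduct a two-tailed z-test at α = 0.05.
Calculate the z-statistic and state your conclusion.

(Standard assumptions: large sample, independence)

Answer: z = -1.0022, fail to reject H₀

Derivation:
H₀: p = 0.34, H₁: p ≠ 0.34
Standard error: SE = √(p₀(1-p₀)/n) = √(0.34×0.66/184) = 0.034922
z-statistic: z = (p̂ - p₀)/SE = (0.305 - 0.34)/0.034922 = -1.0022
Critical value: z_0.025 = ±1.960
p-value = 0.3162
Decision: fail to reject H₀ at α = 0.05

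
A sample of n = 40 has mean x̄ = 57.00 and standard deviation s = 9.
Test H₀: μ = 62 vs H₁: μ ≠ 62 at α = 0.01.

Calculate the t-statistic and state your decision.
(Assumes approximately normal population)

df = n - 1 = 39
SE = s/√n = 9/√40 = 1.4230
t = (x̄ - μ₀)/SE = (57.00 - 62)/1.4230 = -3.5137
Critical value: t_{0.005,39} = ±2.708
p-value ≈ 0.0011
Decision: reject H₀

Answer: t = -3.5137, reject H₀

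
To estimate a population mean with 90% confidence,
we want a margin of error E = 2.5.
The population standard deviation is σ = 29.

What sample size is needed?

z_0.05 = 1.645
n = (z×σ/E)² = (1.645×29/2.5)²
n = 364.1227
Round up: n = 365

Answer: n = 365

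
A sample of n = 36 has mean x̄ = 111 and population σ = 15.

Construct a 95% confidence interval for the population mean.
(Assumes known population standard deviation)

Confidence level: 95%, α = 0.05
z_0.025 = 1.960
SE = σ/√n = 15/√36 = 2.5000
Margin of error = 1.960 × 2.5000 = 4.9000
CI: x̄ ± margin = 111 ± 4.9000
CI: (106.1000, 115.9000)

Answer: (106.1000, 115.9000)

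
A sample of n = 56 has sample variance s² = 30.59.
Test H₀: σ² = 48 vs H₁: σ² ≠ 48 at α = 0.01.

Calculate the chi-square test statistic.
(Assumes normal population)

df = n - 1 = 55
χ² = (n-1)s²/σ₀² = 55×30.59/48 = 35.0510
Critical values: χ²_{0.995,55} = 31.735, χ²_{0.005,55} = 85.749
Rejection region: χ² < 31.735 or χ² > 85.749
Decision: fail to reject H₀

Answer: χ² = 35.0510, fail to reject H₀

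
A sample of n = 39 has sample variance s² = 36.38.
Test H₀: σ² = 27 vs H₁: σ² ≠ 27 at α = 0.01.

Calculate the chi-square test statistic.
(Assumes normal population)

df = n - 1 = 38
χ² = (n-1)s²/σ₀² = 38×36.38/27 = 51.2015
Critical values: χ²_{0.995,38} = 19.289, χ²_{0.005,38} = 64.181
Rejection region: χ² < 19.289 or χ² > 64.181
Decision: fail to reject H₀

Answer: χ² = 51.2015, fail to reject H₀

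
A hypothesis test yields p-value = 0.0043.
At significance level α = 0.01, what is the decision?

Compare p-value to α:
0.0043 < 0.01
Decision: reject H₀

Answer: reject H₀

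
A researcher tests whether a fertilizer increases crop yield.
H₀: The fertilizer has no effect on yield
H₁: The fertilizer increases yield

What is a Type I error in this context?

Answer: Concluding the fertilizer works when it doesn't

Derivation:
Type I error: rejecting H₀ when it is actually true (false positive).
Type II error: failing to reject H₀ when H₁ is actually true (false negative).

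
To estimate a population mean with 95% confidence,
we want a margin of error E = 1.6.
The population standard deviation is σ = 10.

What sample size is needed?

z_0.025 = 1.960
n = (z×σ/E)² = (1.960×10/1.6)²
n = 150.0625
Round up: n = 151

Answer: n = 151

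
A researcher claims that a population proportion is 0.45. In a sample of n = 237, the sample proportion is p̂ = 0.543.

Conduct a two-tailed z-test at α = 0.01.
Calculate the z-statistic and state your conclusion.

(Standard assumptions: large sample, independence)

H₀: p = 0.45, H₁: p ≠ 0.45
Standard error: SE = √(p₀(1-p₀)/n) = √(0.45×0.55/237) = 0.032316
z-statistic: z = (p̂ - p₀)/SE = (0.543 - 0.45)/0.032316 = 2.8778
Critical value: z_0.005 = ±2.576
p-value = 0.0040
Decision: reject H₀ at α = 0.01

Answer: z = 2.8778, reject H₀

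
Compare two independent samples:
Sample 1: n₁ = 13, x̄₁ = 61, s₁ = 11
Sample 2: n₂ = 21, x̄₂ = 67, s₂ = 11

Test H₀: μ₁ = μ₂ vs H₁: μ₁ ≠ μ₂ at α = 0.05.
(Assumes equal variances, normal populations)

Pooled variance: s²_p = [12×11² + 20×11²]/(32) = 121.0000
s_p = 11.0000
SE = s_p×√(1/n₁ + 1/n₂) = 11.0000×√(1/13 + 1/21) = 3.8820
t = (x̄₁ - x̄₂)/SE = (61 - 67)/3.8820 = -1.5456
df = 32, t-critical = ±2.037
Decision: fail to reject H₀

Answer: t = -1.5456, fail to reject H₀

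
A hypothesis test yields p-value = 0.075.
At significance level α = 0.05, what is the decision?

Compare p-value to α:
0.075 ≥ 0.05
Decision: fail to reject H₀

Answer: fail to reject H₀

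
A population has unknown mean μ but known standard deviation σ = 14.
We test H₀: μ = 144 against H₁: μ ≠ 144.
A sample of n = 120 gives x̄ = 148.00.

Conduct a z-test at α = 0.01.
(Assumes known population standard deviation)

Answer: z = 3.1299, reject H₀

Derivation:
Standard error: SE = σ/√n = 14/√120 = 1.2780
z-statistic: z = (x̄ - μ₀)/SE = (148.00 - 144)/1.2780 = 3.1299
Critical value: ±2.576
p-value = 0.0017
Decision: reject H₀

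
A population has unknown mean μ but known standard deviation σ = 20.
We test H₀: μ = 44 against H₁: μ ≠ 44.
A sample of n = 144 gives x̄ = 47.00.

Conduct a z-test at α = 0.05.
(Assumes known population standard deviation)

Standard error: SE = σ/√n = 20/√144 = 1.6667
z-statistic: z = (x̄ - μ₀)/SE = (47.00 - 44)/1.6667 = 1.8000
Critical value: ±1.960
p-value = 0.0719
Decision: fail to reject H₀

Answer: z = 1.8000, fail to reject H₀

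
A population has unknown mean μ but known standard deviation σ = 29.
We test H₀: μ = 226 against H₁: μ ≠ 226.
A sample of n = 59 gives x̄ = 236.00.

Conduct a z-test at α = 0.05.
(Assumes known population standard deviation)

Standard error: SE = σ/√n = 29/√59 = 3.7755
z-statistic: z = (x̄ - μ₀)/SE = (236.00 - 226)/3.7755 = 2.6487
Critical value: ±1.960
p-value = 0.0081
Decision: reject H₀

Answer: z = 2.6487, reject H₀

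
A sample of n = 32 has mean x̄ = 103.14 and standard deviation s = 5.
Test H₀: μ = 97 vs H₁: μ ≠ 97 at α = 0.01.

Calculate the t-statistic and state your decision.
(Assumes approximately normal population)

Answer: t = 6.9465, reject H₀

Derivation:
df = n - 1 = 31
SE = s/√n = 5/√32 = 0.8839
t = (x̄ - μ₀)/SE = (103.14 - 97)/0.8839 = 6.9465
Critical value: t_{0.005,31} = ±2.744
p-value < 0.0001
Decision: reject H₀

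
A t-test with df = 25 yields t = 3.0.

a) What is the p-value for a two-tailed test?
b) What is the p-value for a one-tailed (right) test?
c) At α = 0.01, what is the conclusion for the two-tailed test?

Using t-distribution with df = 25:
a) Two-tailed: p = 2×P(T > 3.0) = 0.0060
b) One-tailed: p = P(T > 3.0) = 0.0030
c) 0.0060 < 0.01, reject H₀

Answer: a) 0.0060, b) 0.0030, c) reject H₀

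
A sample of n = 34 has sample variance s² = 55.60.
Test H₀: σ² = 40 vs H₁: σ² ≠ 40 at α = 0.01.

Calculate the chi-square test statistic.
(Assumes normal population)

df = n - 1 = 33
χ² = (n-1)s²/σ₀² = 33×55.60/40 = 45.8700
Critical values: χ²_{0.995,33} = 15.815, χ²_{0.005,33} = 57.648
Rejection region: χ² < 15.815 or χ² > 57.648
Decision: fail to reject H₀

Answer: χ² = 45.8700, fail to reject H₀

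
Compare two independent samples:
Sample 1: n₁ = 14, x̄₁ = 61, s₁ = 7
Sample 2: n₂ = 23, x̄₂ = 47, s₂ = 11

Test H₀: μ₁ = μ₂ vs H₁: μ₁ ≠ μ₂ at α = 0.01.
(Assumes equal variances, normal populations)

Answer: t = 4.2540, reject H₀

Derivation:
Pooled variance: s²_p = [13×7² + 22×11²]/(35) = 94.2571
s_p = 9.7086
SE = s_p×√(1/n₁ + 1/n₂) = 9.7086×√(1/14 + 1/23) = 3.2910
t = (x̄₁ - x̄₂)/SE = (61 - 47)/3.2910 = 4.2540
df = 35, t-critical = ±2.724
Decision: reject H₀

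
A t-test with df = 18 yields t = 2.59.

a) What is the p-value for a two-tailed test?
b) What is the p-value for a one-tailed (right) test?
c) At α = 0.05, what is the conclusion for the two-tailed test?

Answer: a) 0.0185, b) 0.0092, c) reject H₀

Derivation:
Using t-distribution with df = 18:
a) Two-tailed: p = 2×P(T > 2.59) = 0.0185
b) One-tailed: p = P(T > 2.59) = 0.0092
c) 0.0185 < 0.05, reject H₀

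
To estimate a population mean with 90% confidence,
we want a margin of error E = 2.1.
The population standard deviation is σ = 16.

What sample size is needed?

z_0.05 = 1.645
n = (z×σ/E)² = (1.645×16/2.1)²
n = 157.0844
Round up: n = 158

Answer: n = 158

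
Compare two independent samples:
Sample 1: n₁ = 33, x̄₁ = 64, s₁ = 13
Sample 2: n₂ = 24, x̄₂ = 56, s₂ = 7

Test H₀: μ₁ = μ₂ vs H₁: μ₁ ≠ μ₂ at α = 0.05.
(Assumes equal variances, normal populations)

Answer: t = 2.7357, reject H₀

Derivation:
Pooled variance: s²_p = [32×13² + 23×7²]/(55) = 118.8182
s_p = 10.9004
SE = s_p×√(1/n₁ + 1/n₂) = 10.9004×√(1/33 + 1/24) = 2.9243
t = (x̄₁ - x̄₂)/SE = (64 - 56)/2.9243 = 2.7357
df = 55, t-critical = ±2.004
Decision: reject H₀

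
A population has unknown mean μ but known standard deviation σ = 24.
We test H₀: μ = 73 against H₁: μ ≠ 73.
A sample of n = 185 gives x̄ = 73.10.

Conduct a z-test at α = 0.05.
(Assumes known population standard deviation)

Standard error: SE = σ/√n = 24/√185 = 1.7645
z-statistic: z = (x̄ - μ₀)/SE = (73.10 - 73)/1.7645 = 0.0567
Critical value: ±1.960
p-value = 0.9548
Decision: fail to reject H₀

Answer: z = 0.0567, fail to reject H₀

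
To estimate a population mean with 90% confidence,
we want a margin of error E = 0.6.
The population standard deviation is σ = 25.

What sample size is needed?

z_0.05 = 1.645
n = (z×σ/E)² = (1.645×25/0.6)²
n = 4697.9601
Round up: n = 4698

Answer: n = 4698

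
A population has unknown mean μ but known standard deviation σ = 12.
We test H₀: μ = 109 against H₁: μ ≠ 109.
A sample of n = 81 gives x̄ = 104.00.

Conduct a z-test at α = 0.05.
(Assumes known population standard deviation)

Answer: z = -3.7501, reject H₀

Derivation:
Standard error: SE = σ/√n = 12/√81 = 1.3333
z-statistic: z = (x̄ - μ₀)/SE = (104.00 - 109)/1.3333 = -3.7501
Critical value: ±1.960
p-value = 0.0002
Decision: reject H₀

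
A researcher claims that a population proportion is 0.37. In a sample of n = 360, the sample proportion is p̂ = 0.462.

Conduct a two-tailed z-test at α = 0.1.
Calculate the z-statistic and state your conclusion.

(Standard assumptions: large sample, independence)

Answer: z = 3.6155, reject H₀

Derivation:
H₀: p = 0.37, H₁: p ≠ 0.37
Standard error: SE = √(p₀(1-p₀)/n) = √(0.37×0.63/360) = 0.025446
z-statistic: z = (p̂ - p₀)/SE = (0.462 - 0.37)/0.025446 = 3.6155
Critical value: z_0.05 = ±1.645
p-value = 0.0003
Decision: reject H₀ at α = 0.1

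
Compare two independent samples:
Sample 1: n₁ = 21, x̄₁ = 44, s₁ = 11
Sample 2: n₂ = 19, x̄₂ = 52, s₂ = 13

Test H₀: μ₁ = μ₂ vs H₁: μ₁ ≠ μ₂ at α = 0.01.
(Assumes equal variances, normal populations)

Answer: t = -2.1075, fail to reject H₀

Derivation:
Pooled variance: s²_p = [20×11² + 18×13²]/(38) = 143.7368
s_p = 11.9890
SE = s_p×√(1/n₁ + 1/n₂) = 11.9890×√(1/21 + 1/19) = 3.7960
t = (x̄₁ - x̄₂)/SE = (44 - 52)/3.7960 = -2.1075
df = 38, t-critical = ±2.712
Decision: fail to reject H₀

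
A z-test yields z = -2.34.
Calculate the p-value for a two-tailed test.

Answer: p-value ≈ 0.0193

Derivation:
For z = -2.34:
p = 2×P(Z > |-2.34|) = 2×(1 - Φ(2.34)) = 0.0193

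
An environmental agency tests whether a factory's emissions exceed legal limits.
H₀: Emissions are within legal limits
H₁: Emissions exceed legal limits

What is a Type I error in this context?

Answer: Citing a compliant factory for excess emissions

Derivation:
Type I error: rejecting H₀ when it is actually true (false positive).
Type II error: failing to reject H₀ when H₁ is actually true (false negative).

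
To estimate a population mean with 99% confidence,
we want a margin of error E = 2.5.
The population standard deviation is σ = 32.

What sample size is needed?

Answer: n = 1088

Derivation:
z_0.005 = 2.576
n = (z×σ/E)² = (2.576×32/2.5)²
n = 1087.2055
Round up: n = 1088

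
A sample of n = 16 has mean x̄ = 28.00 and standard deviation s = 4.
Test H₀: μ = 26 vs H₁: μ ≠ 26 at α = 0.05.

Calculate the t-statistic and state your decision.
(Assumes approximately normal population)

Answer: t = 2.0000, fail to reject H₀

Derivation:
df = n - 1 = 15
SE = s/√n = 4/√16 = 1.0000
t = (x̄ - μ₀)/SE = (28.00 - 26)/1.0000 = 2.0000
Critical value: t_{0.025,15} = ±2.131
p-value ≈ 0.0639
Decision: fail to reject H₀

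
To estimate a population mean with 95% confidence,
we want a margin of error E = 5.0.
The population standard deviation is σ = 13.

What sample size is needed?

z_0.025 = 1.960
n = (z×σ/E)² = (1.960×13/5.0)²
n = 25.9692
Round up: n = 26

Answer: n = 26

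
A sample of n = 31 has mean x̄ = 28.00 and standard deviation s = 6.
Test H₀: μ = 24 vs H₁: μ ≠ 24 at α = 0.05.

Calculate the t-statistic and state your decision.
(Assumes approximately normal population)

df = n - 1 = 30
SE = s/√n = 6/√31 = 1.0776
t = (x̄ - μ₀)/SE = (28.00 - 24)/1.0776 = 3.7120
Critical value: t_{0.025,30} = ±2.042
p-value ≈ 0.0008
Decision: reject H₀

Answer: t = 3.7120, reject H₀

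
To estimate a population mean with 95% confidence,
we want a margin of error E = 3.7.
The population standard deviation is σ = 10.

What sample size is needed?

z_0.025 = 1.960
n = (z×σ/E)² = (1.960×10/3.7)²
n = 28.0614
Round up: n = 29

Answer: n = 29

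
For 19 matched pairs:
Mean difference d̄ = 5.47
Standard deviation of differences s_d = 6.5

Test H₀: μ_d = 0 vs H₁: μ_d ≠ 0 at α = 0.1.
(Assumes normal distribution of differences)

df = n - 1 = 18
SE = s_d/√n = 6.5/√19 = 1.4912
t = d̄/SE = 5.47/1.4912 = 3.6682
Critical value: t_{0.05,18} = ±1.734
p-value ≈ 0.0018
Decision: reject H₀

Answer: t = 3.6682, reject H₀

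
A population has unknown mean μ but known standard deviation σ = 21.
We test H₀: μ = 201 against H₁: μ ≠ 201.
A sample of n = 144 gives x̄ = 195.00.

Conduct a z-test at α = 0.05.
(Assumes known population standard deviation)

Standard error: SE = σ/√n = 21/√144 = 1.7500
z-statistic: z = (x̄ - μ₀)/SE = (195.00 - 201)/1.7500 = -3.4286
Critical value: ±1.960
p-value = 0.0006
Decision: reject H₀

Answer: z = -3.4286, reject H₀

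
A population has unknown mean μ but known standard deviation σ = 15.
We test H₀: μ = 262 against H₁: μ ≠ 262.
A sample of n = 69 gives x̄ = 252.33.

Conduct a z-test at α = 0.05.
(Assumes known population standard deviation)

Standard error: SE = σ/√n = 15/√69 = 1.8058
z-statistic: z = (x̄ - μ₀)/SE = (252.33 - 262)/1.8058 = -5.3550
Critical value: ±1.960
p-value < 0.0001
Decision: reject H₀

Answer: z = -5.3550, reject H₀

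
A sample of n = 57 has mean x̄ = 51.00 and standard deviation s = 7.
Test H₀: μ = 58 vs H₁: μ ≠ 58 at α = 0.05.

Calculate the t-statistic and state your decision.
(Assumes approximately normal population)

df = n - 1 = 56
SE = s/√n = 7/√57 = 0.9272
t = (x̄ - μ₀)/SE = (51.00 - 58)/0.9272 = -7.5496
Critical value: t_{0.025,56} = ±2.003
p-value < 0.0001
Decision: reject H₀

Answer: t = -7.5496, reject H₀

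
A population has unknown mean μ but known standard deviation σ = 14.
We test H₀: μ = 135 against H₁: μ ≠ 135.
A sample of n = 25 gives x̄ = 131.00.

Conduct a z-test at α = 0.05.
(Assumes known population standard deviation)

Answer: z = -1.4286, fail to reject H₀

Derivation:
Standard error: SE = σ/√n = 14/√25 = 2.8000
z-statistic: z = (x̄ - μ₀)/SE = (131.00 - 135)/2.8000 = -1.4286
Critical value: ±1.960
p-value = 0.1531
Decision: fail to reject H₀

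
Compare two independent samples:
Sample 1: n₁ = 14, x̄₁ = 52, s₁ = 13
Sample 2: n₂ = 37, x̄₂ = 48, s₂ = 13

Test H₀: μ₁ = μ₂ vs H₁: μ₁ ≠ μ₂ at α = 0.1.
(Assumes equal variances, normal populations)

Pooled variance: s²_p = [13×13² + 36×13²]/(49) = 169.0000
s_p = 13.0000
SE = s_p×√(1/n₁ + 1/n₂) = 13.0000×√(1/14 + 1/37) = 4.0791
t = (x̄₁ - x̄₂)/SE = (52 - 48)/4.0791 = 0.9806
df = 49, t-critical = ±1.677
Decision: fail to reject H₀

Answer: t = 0.9806, fail to reject H₀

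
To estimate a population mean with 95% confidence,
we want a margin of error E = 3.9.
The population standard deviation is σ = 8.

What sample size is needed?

Answer: n = 17

Derivation:
z_0.025 = 1.960
n = (z×σ/E)² = (1.960×8/3.9)²
n = 16.1645
Round up: n = 17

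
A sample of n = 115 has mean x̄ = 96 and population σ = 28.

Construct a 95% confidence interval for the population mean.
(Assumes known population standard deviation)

Answer: (90.8824, 101.1176)

Derivation:
Confidence level: 95%, α = 0.05
z_0.025 = 1.960
SE = σ/√n = 28/√115 = 2.6110
Margin of error = 1.960 × 2.6110 = 5.1176
CI: x̄ ± margin = 96 ± 5.1176
CI: (90.8824, 101.1176)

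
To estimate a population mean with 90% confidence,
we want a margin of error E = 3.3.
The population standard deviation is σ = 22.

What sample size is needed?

z_0.05 = 1.645
n = (z×σ/E)² = (1.645×22/3.3)²
n = 120.2678
Round up: n = 121

Answer: n = 121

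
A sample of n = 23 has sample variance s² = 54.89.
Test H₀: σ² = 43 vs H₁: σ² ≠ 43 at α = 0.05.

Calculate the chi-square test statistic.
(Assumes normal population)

df = n - 1 = 22
χ² = (n-1)s²/σ₀² = 22×54.89/43 = 28.0833
Critical values: χ²_{0.975,22} = 10.982, χ²_{0.025,22} = 36.781
Rejection region: χ² < 10.982 or χ² > 36.781
Decision: fail to reject H₀

Answer: χ² = 28.0833, fail to reject H₀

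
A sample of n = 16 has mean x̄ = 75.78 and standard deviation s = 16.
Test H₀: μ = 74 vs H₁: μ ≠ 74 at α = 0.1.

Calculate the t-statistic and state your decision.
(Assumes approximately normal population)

df = n - 1 = 15
SE = s/√n = 16/√16 = 4.0000
t = (x̄ - μ₀)/SE = (75.78 - 74)/4.0000 = 0.4450
Critical value: t_{0.05,15} = ±1.753
p-value ≈ 0.6627
Decision: fail to reject H₀

Answer: t = 0.4450, fail to reject H₀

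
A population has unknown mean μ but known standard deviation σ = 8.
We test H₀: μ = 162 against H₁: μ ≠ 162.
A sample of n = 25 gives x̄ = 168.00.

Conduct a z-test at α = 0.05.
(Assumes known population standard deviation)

Standard error: SE = σ/√n = 8/√25 = 1.6000
z-statistic: z = (x̄ - μ₀)/SE = (168.00 - 162)/1.6000 = 3.7500
Critical value: ±1.960
p-value = 0.0002
Decision: reject H₀

Answer: z = 3.7500, reject H₀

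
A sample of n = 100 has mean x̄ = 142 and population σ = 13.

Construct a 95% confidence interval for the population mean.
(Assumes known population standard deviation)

Confidence level: 95%, α = 0.05
z_0.025 = 1.960
SE = σ/√n = 13/√100 = 1.3000
Margin of error = 1.960 × 1.3000 = 2.5480
CI: x̄ ± margin = 142 ± 2.5480
CI: (139.4520, 144.5480)

Answer: (139.4520, 144.5480)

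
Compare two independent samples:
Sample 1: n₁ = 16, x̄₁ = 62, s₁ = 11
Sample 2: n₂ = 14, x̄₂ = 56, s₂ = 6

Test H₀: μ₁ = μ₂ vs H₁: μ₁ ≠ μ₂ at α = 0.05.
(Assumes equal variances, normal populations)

Answer: t = 1.8157, fail to reject H₀

Derivation:
Pooled variance: s²_p = [15×11² + 13×6²]/(28) = 81.5357
s_p = 9.0297
SE = s_p×√(1/n₁ + 1/n₂) = 9.0297×√(1/16 + 1/14) = 3.3045
t = (x̄₁ - x̄₂)/SE = (62 - 56)/3.3045 = 1.8157
df = 28, t-critical = ±2.048
Decision: fail to reject H₀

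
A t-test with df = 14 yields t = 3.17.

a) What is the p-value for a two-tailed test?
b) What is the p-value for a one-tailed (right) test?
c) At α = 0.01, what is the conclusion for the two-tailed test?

Answer: a) 0.0068, b) 0.0034, c) reject H₀

Derivation:
Using t-distribution with df = 14:
a) Two-tailed: p = 2×P(T > 3.17) = 0.0068
b) One-tailed: p = P(T > 3.17) = 0.0034
c) 0.0068 < 0.01, reject H₀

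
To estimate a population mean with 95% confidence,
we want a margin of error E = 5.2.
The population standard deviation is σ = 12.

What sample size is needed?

Answer: n = 21

Derivation:
z_0.025 = 1.960
n = (z×σ/E)² = (1.960×12/5.2)²
n = 20.4582
Round up: n = 21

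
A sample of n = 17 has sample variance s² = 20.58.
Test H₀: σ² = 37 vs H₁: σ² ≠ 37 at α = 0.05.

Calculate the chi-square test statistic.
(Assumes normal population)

Answer: χ² = 8.8995, fail to reject H₀

Derivation:
df = n - 1 = 16
χ² = (n-1)s²/σ₀² = 16×20.58/37 = 8.8995
Critical values: χ²_{0.975,16} = 6.908, χ²_{0.025,16} = 28.845
Rejection region: χ² < 6.908 or χ² > 28.845
Decision: fail to reject H₀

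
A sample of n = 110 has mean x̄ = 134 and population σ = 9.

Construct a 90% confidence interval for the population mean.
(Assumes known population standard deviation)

Answer: (132.5884, 135.4116)

Derivation:
Confidence level: 90%, α = 0.1
z_0.05 = 1.645
SE = σ/√n = 9/√110 = 0.8581
Margin of error = 1.645 × 0.8581 = 1.4116
CI: x̄ ± margin = 134 ± 1.4116
CI: (132.5884, 135.4116)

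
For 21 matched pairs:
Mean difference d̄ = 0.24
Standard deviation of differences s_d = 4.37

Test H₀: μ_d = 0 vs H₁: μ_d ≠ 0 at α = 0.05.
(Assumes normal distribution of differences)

Answer: t = 0.2517, fail to reject H₀

Derivation:
df = n - 1 = 20
SE = s_d/√n = 4.37/√21 = 0.9536
t = d̄/SE = 0.24/0.9536 = 0.2517
Critical value: t_{0.025,20} = ±2.086
p-value ≈ 0.8038
Decision: fail to reject H₀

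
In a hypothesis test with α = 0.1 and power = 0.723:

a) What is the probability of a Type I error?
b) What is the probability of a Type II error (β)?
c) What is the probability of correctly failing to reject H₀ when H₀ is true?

Answer: a) 0.1, b) 0.277, c) 0.9

Derivation:
a) Type I error probability = α = 0.1
b) Power = P(reject H₀ | H₁ true) = 1 - β = 0.723, so Type II error probability = β = 1 - Power = 0.277
c) P(fail to reject H₀ | H₀ true) = 1 - α = 0.9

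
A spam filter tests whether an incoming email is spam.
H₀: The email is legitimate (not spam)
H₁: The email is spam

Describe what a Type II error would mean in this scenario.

Answer: Letting a spam email through to the inbox

Derivation:
Type I error (α): Rejecting H₀ when H₀ is true
Type II error (β): Failing to reject H₀ when H₁ is true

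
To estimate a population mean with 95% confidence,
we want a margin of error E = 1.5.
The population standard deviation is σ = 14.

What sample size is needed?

Answer: n = 335

Derivation:
z_0.025 = 1.960
n = (z×σ/E)² = (1.960×14/1.5)²
n = 334.6460
Round up: n = 335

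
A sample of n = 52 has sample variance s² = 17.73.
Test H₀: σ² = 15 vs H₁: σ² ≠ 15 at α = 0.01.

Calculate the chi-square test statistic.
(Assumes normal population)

Answer: χ² = 60.2820, fail to reject H₀

Derivation:
df = n - 1 = 51
χ² = (n-1)s²/σ₀² = 51×17.73/15 = 60.2820
Critical values: χ²_{0.995,51} = 28.735, χ²_{0.005,51} = 80.747
Rejection region: χ² < 28.735 or χ² > 80.747
Decision: fail to reject H₀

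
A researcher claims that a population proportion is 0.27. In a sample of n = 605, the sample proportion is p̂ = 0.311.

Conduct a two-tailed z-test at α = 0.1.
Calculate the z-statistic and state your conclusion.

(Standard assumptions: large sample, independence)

Answer: z = 2.2715, reject H₀

Derivation:
H₀: p = 0.27, H₁: p ≠ 0.27
Standard error: SE = √(p₀(1-p₀)/n) = √(0.27×0.73/605) = 0.018050
z-statistic: z = (p̂ - p₀)/SE = (0.311 - 0.27)/0.018050 = 2.2715
Critical value: z_0.05 = ±1.645
p-value = 0.0231
Decision: reject H₀ at α = 0.1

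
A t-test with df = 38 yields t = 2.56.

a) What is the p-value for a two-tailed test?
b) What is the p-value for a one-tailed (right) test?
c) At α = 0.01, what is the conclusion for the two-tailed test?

Answer: a) 0.0146, b) 0.0073, c) fail to reject H₀

Derivation:
Using t-distribution with df = 38:
a) Two-tailed: p = 2×P(T > 2.56) = 0.0146
b) One-tailed: p = P(T > 2.56) = 0.0073
c) 0.0146 ≥ 0.01, fail to reject H₀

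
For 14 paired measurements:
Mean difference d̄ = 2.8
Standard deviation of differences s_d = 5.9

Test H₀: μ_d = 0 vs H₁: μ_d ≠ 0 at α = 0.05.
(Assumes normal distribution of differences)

Answer: t = 1.7757, fail to reject H₀

Derivation:
df = n - 1 = 13
SE = s_d/√n = 5.9/√14 = 1.5768
t = d̄/SE = 2.8/1.5768 = 1.7757
Critical value: t_{0.025,13} = ±2.160
p-value ≈ 0.0992
Decision: fail to reject H₀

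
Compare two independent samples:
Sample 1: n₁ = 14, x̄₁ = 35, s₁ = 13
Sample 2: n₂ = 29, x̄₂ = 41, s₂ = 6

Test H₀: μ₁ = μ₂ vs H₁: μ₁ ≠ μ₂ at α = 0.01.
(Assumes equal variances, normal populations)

Answer: t = -2.0853, fail to reject H₀

Derivation:
Pooled variance: s²_p = [13×13² + 28×6²]/(41) = 78.1707
s_p = 8.8414
SE = s_p×√(1/n₁ + 1/n₂) = 8.8414×√(1/14 + 1/29) = 2.8773
t = (x̄₁ - x̄₂)/SE = (35 - 41)/2.8773 = -2.0853
df = 41, t-critical = ±2.701
Decision: fail to reject H₀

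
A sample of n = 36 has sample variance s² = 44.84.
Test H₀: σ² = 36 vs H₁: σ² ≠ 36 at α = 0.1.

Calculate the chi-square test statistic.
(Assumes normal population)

df = n - 1 = 35
χ² = (n-1)s²/σ₀² = 35×44.84/36 = 43.5944
Critical values: χ²_{0.95,35} = 22.465, χ²_{0.05,35} = 49.802
Rejection region: χ² < 22.465 or χ² > 49.802
Decision: fail to reject H₀

Answer: χ² = 43.5944, fail to reject H₀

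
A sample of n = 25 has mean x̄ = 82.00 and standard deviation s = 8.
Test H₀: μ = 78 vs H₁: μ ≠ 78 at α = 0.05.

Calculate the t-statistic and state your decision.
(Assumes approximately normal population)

Answer: t = 2.5000, reject H₀

Derivation:
df = n - 1 = 24
SE = s/√n = 8/√25 = 1.6000
t = (x̄ - μ₀)/SE = (82.00 - 78)/1.6000 = 2.5000
Critical value: t_{0.025,24} = ±2.064
p-value ≈ 0.0197
Decision: reject H₀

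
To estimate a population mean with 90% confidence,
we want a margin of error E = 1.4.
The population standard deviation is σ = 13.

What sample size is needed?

Answer: n = 234

Derivation:
z_0.05 = 1.645
n = (z×σ/E)² = (1.645×13/1.4)²
n = 233.3256
Round up: n = 234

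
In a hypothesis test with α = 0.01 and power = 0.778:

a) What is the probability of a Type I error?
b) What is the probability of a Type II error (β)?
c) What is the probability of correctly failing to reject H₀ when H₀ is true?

a) Type I error probability = α = 0.01
b) Power = P(reject H₀ | H₁ true) = 1 - β = 0.778, so Type II error probability = β = 1 - Power = 0.222
c) P(fail to reject H₀ | H₀ true) = 1 - α = 0.99

Answer: a) 0.01, b) 0.222, c) 0.99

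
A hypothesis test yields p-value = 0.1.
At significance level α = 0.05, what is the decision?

Answer: fail to reject H₀

Derivation:
Compare p-value to α:
0.1 ≥ 0.05
Decision: fail to reject H₀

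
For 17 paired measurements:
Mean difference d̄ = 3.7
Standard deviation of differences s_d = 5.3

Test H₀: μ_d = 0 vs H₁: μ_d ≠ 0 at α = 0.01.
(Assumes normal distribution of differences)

Answer: t = 2.8785, fail to reject H₀

Derivation:
df = n - 1 = 16
SE = s_d/√n = 5.3/√17 = 1.2854
t = d̄/SE = 3.7/1.2854 = 2.8785
Critical value: t_{0.005,16} = ±2.921
p-value ≈ 0.0109
Decision: fail to reject H₀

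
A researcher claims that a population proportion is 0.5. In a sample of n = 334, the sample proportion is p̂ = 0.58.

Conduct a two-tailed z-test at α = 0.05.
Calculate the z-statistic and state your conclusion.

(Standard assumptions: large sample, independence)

Answer: z = 2.9241, reject H₀

Derivation:
H₀: p = 0.5, H₁: p ≠ 0.5
Standard error: SE = √(p₀(1-p₀)/n) = √(0.5×0.5/334) = 0.027359
z-statistic: z = (p̂ - p₀)/SE = (0.58 - 0.5)/0.027359 = 2.9241
Critical value: z_0.025 = ±1.960
p-value = 0.0035
Decision: reject H₀ at α = 0.05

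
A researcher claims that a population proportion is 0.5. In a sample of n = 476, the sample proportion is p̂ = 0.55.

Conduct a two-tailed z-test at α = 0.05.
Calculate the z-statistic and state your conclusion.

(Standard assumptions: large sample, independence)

H₀: p = 0.5, H₁: p ≠ 0.5
Standard error: SE = √(p₀(1-p₀)/n) = √(0.5×0.5/476) = 0.022917
z-statistic: z = (p̂ - p₀)/SE = (0.55 - 0.5)/0.022917 = 2.1818
Critical value: z_0.025 = ±1.960
p-value = 0.0291
Decision: reject H₀ at α = 0.05

Answer: z = 2.1818, reject H₀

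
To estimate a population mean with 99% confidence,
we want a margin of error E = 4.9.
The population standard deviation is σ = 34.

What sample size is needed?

Answer: n = 320

Derivation:
z_0.005 = 2.576
n = (z×σ/E)² = (2.576×34/4.9)²
n = 319.4901
Round up: n = 320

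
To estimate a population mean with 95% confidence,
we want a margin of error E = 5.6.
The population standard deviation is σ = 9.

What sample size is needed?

z_0.025 = 1.960
n = (z×σ/E)² = (1.960×9/5.6)²
n = 9.9225
Round up: n = 10

Answer: n = 10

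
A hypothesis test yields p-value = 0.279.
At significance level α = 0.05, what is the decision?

Compare p-value to α:
0.279 ≥ 0.05
Decision: fail to reject H₀

Answer: fail to reject H₀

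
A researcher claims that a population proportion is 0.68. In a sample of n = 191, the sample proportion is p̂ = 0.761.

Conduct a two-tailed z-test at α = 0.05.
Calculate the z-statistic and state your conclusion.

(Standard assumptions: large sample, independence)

Answer: z = 2.3998, reject H₀

Derivation:
H₀: p = 0.68, H₁: p ≠ 0.68
Standard error: SE = √(p₀(1-p₀)/n) = √(0.68×0.32/191) = 0.033753
z-statistic: z = (p̂ - p₀)/SE = (0.761 - 0.68)/0.033753 = 2.3998
Critical value: z_0.025 = ±1.960
p-value = 0.0164
Decision: reject H₀ at α = 0.05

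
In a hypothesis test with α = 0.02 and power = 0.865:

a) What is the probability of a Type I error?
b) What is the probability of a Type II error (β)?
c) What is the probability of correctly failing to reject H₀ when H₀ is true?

a) Type I error probability = α = 0.02
b) Power = P(reject H₀ | H₁ true) = 1 - β = 0.865, so Type II error probability = β = 1 - Power = 0.135
c) P(fail to reject H₀ | H₀ true) = 1 - α = 0.98

Answer: a) 0.02, b) 0.135, c) 0.98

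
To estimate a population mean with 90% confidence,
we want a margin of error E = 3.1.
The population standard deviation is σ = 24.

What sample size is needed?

z_0.05 = 1.645
n = (z×σ/E)² = (1.645×24/3.1)²
n = 162.1925
Round up: n = 163

Answer: n = 163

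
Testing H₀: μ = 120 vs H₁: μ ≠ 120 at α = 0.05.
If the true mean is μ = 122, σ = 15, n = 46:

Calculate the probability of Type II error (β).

Answer: β ≈ 0.8524

Derivation:
SE = σ/√n = 15/√46 = 2.2116
Critical values: μ₀ ± z_0.025×SE = 120 ± 1.960×2.2116
Acceptance region: (115.6653, 124.3347)
Under H₁ (μ = 122): z_high = (124.3347 - 122)/2.2116 = 1.0557, z_low = (115.6653 - 122)/2.2116 = -2.8643
β = P(not reject | H₁) = Φ(1.0557) - Φ(-2.8643) ≈ 0.8524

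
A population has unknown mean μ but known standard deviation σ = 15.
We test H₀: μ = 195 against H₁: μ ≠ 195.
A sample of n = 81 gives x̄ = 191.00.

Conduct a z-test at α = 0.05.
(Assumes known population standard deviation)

Answer: z = -2.4000, reject H₀

Derivation:
Standard error: SE = σ/√n = 15/√81 = 1.6667
z-statistic: z = (x̄ - μ₀)/SE = (191.00 - 195)/1.6667 = -2.4000
Critical value: ±1.960
p-value = 0.0164
Decision: reject H₀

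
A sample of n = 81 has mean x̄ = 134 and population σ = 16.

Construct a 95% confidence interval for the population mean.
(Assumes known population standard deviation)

Confidence level: 95%, α = 0.05
z_0.025 = 1.960
SE = σ/√n = 16/√81 = 1.7778
Margin of error = 1.960 × 1.7778 = 3.4845
CI: x̄ ± margin = 134 ± 3.4845
CI: (130.5155, 137.4845)

Answer: (130.5155, 137.4845)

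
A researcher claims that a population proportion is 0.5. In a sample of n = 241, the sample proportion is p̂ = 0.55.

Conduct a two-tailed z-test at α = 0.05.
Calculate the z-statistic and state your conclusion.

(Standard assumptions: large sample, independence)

Answer: z = 1.5524, fail to reject H₀

Derivation:
H₀: p = 0.5, H₁: p ≠ 0.5
Standard error: SE = √(p₀(1-p₀)/n) = √(0.5×0.5/241) = 0.032208
z-statistic: z = (p̂ - p₀)/SE = (0.55 - 0.5)/0.032208 = 1.5524
Critical value: z_0.025 = ±1.960
p-value = 0.1206
Decision: fail to reject H₀ at α = 0.05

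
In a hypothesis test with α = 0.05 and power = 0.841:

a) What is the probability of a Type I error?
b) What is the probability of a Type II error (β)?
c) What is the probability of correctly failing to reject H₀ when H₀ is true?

a) Type I error probability = α = 0.05
b) Power = P(reject H₀ | H₁ true) = 1 - β = 0.841, so Type II error probability = β = 1 - Power = 0.159
c) P(fail to reject H₀ | H₀ true) = 1 - α = 0.95

Answer: a) 0.05, b) 0.159, c) 0.95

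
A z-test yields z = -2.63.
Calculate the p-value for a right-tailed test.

Answer: p-value ≈ 0.9957

Derivation:
For z = -2.63:
p = P(Z > -2.63) = 1 - Φ(-2.63) = 0.9957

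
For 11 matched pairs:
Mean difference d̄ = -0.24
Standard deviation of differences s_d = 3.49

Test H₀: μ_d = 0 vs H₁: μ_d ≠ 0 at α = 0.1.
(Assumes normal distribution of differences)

df = n - 1 = 10
SE = s_d/√n = 3.49/√11 = 1.0523
t = d̄/SE = -0.24/1.0523 = -0.2281
Critical value: t_{0.05,10} = ±1.812
p-value ≈ 0.8242
Decision: fail to reject H₀

Answer: t = -0.2281, fail to reject H₀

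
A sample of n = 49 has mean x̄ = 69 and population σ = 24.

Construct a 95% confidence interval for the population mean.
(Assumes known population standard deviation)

Answer: (62.2799, 75.7201)

Derivation:
Confidence level: 95%, α = 0.05
z_0.025 = 1.960
SE = σ/√n = 24/√49 = 3.4286
Margin of error = 1.960 × 3.4286 = 6.7201
CI: x̄ ± margin = 69 ± 6.7201
CI: (62.2799, 75.7201)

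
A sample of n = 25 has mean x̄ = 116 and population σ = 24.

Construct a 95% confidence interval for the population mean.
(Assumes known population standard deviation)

Answer: (106.5920, 125.4080)

Derivation:
Confidence level: 95%, α = 0.05
z_0.025 = 1.960
SE = σ/√n = 24/√25 = 4.8000
Margin of error = 1.960 × 4.8000 = 9.4080
CI: x̄ ± margin = 116 ± 9.4080
CI: (106.5920, 125.4080)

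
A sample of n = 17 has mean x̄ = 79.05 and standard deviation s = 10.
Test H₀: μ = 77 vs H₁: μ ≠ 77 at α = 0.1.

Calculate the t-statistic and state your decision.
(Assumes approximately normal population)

df = n - 1 = 16
SE = s/√n = 10/√17 = 2.4254
t = (x̄ - μ₀)/SE = (79.05 - 77)/2.4254 = 0.8452
Critical value: t_{0.05,16} = ±1.746
p-value ≈ 0.4105
Decision: fail to reject H₀

Answer: t = 0.8452, fail to reject H₀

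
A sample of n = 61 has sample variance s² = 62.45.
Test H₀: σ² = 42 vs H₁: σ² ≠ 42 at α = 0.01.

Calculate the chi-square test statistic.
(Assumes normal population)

df = n - 1 = 60
χ² = (n-1)s²/σ₀² = 60×62.45/42 = 89.2143
Critical values: χ²_{0.995,60} = 35.534, χ²_{0.005,60} = 91.952
Rejection region: χ² < 35.534 or χ² > 91.952
Decision: fail to reject H₀

Answer: χ² = 89.2143, fail to reject H₀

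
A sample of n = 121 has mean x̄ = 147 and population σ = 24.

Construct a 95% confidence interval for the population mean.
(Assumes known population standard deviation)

Answer: (142.7237, 151.2763)

Derivation:
Confidence level: 95%, α = 0.05
z_0.025 = 1.960
SE = σ/√n = 24/√121 = 2.1818
Margin of error = 1.960 × 2.1818 = 4.2763
CI: x̄ ± margin = 147 ± 4.2763
CI: (142.7237, 151.2763)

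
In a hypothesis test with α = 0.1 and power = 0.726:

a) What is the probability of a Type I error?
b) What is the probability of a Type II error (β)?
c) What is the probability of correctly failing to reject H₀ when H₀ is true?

Answer: a) 0.1, b) 0.274, c) 0.9

Derivation:
a) Type I error probability = α = 0.1
b) Power = P(reject H₀ | H₁ true) = 1 - β = 0.726, so Type II error probability = β = 1 - Power = 0.274
c) P(fail to reject H₀ | H₀ true) = 1 - α = 0.9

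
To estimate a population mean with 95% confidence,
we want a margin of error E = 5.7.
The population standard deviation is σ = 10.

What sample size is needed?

Answer: n = 12

Derivation:
z_0.025 = 1.960
n = (z×σ/E)² = (1.960×10/5.7)²
n = 11.8239
Round up: n = 12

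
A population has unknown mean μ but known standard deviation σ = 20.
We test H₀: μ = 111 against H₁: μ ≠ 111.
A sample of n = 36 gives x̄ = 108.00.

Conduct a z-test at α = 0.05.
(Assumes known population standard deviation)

Standard error: SE = σ/√n = 20/√36 = 3.3333
z-statistic: z = (x̄ - μ₀)/SE = (108.00 - 111)/3.3333 = -0.9000
Critical value: ±1.960
p-value = 0.3681
Decision: fail to reject H₀

Answer: z = -0.9000, fail to reject H₀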